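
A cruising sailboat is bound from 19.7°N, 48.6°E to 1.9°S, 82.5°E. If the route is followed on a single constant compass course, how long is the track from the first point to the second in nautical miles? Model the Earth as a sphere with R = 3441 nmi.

2383 nmi

Rhumb course C = atan2(Δλ, Δψ) with Δψ = ln[tan(π/4+φ₂/2)/tan(π/4+φ₁/2)] = -0.3840, Δλ = +0.5917 → C = 122.98°
d = R·|Δφ| / |cos C| = 3441·0.37699 / 0.54439 = 2383 nmi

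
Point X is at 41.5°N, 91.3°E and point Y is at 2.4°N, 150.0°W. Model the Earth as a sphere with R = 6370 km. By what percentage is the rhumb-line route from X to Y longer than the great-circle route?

Great circle: σ = 1.9088 rad → d_gc = Rσ = 12159.0 km
Rhumb: Δφ = -0.6824, Δλ = +2.0717, Δψ = -0.7556, q = Δφ/Δψ = 0.9032 → d_rh = R√(Δφ²+q²Δλ²) = 12687.2 km
Excess = (12687.2 − 12159.0) / 12159.0 = 528.2 / 12159.0 = 4.34% ≈ 4.3%

4.3%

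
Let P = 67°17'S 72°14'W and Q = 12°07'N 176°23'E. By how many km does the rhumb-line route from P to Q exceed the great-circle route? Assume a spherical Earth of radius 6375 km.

Great circle: cos σ = sin φ₁ sin φ₂ + cos φ₁ cos φ₂ cos Δλ,  σ = 1.9085 rad → d_gc = 12166.4 km
Rhumb line: Δψ = +1.8181, q = Δφ/Δψ = 0.7622, d_rh = R√(Δφ²+q²Δλ²) = 12933.5 km
Excess = 12933.5 − 12166.4 = 767.1 ≈ 767 km

767 km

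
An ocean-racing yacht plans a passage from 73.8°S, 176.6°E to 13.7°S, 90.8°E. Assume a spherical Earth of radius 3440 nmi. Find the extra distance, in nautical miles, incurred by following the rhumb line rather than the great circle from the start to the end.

Great circle: cos σ = sin φ₁ sin φ₂ + cos φ₁ cos φ₂ cos Δλ,  σ = 1.3209 rad → d_gc = 4543.96 nmi
Rhumb line: Δψ = +1.7082, q = Δφ/Δψ = 0.6140, d_rh = R√(Δφ²+q²Δλ²) = 4798.54 nmi
Excess = 4798.54 − 4543.96 = 254.58 ≈ 255 nmi

255 nmi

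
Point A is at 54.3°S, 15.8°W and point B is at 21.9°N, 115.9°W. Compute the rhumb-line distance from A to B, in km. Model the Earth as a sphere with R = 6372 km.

Rhumb course C = atan2(Δλ, Δψ) with Δψ = ln[tan(π/4+φ₂/2)/tan(π/4+φ₁/2)] = +1.5250, Δλ = -1.7471 → C = 311.12°
d = R·|Δφ| / |cos C| = 6372·1.32994 / 0.65760 = 12887 km

12887 km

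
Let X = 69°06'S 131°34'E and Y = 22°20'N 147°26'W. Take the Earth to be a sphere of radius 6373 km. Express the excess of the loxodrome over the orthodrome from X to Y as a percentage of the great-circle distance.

Great circle: σ = 1.8790 rad → d_gc = Rσ = 11975.0 km
Rhumb: Δφ = +1.5958, Δλ = +1.4137, Δψ = +2.0905, q = Δφ/Δψ = 0.7634 → d_rh = R√(Δφ²+q²Δλ²) = 12277.3 km
Excess = (12277.3 − 11975.0) / 11975.0 = 302.3 / 11975.0 = 2.52% ≈ 2.5%

2.5%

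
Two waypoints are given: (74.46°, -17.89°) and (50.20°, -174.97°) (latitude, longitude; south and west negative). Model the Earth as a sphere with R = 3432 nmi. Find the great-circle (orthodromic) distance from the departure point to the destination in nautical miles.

cos σ = sin φ₁ sin φ₂ + cos φ₁ cos φ₂ cos Δλ
      = sin(74.46°)sin(50.20°) + cos(74.46°)cos(50.20°)cos(-157.08°) = 0.5822
σ = 54.391° → d = Rσ = 3432·0.94931 = 3258 nmi

3258 nmi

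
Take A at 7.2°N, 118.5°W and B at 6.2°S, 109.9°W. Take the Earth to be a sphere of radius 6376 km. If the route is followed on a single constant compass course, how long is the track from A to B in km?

1771 km

Δψ = ln[tan(π/4+φ₂/2)/tan(π/4+φ₁/2)] = -0.2344;  Δφ = -0.2339 rad,  Δλ = +0.1501 rad
q = Δφ/Δψ = 0.9977
d = R·√(Δφ² + q²Δλ²) = 6376·0.27771 = 1771 km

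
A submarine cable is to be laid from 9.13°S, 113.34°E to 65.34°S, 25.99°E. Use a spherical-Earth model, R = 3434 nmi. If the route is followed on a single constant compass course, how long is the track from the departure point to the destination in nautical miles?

Rhumb course C = atan2(Δλ, Δψ) with Δψ = ln[tan(π/4+φ₂/2)/tan(π/4+φ₁/2)] = -1.3606, Δλ = -1.5245 → C = 228.25°
d = R·|Δφ| / |cos C| = 3434·0.98105 / 0.66584 = 5060 nmi

5060 nmi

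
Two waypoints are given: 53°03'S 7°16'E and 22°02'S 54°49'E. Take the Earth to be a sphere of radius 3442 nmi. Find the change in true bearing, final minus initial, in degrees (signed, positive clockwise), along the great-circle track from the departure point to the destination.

At departure: θ₁ = atan2(sin Δλ cos φ₂, cos φ₁ sin φ₂ − sin φ₁ cos φ₂ cos Δλ) = 68.13°
At arrival: θ₂ = atan2(sin Δλ cos φ₁, −cos φ₂ sin φ₁ + sin φ₂ cos φ₁ cos Δλ) = 37.00°
Δθ = θ₂ − θ₁ = -31.1°

-31.1°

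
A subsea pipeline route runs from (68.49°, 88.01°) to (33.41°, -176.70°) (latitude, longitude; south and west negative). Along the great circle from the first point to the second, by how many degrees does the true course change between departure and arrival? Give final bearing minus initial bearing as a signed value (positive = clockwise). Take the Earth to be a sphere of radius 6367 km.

At departure: θ₁ = atan2(sin Δλ cos φ₂, cos φ₁ sin φ₂ − sin φ₁ cos φ₂ cos Δλ) = 71.79°
At arrival: θ₂ = atan2(sin Δλ cos φ₁, −cos φ₂ sin φ₁ + sin φ₂ cos φ₁ cos Δλ) = 155.34°
Δθ = θ₂ − θ₁ = +83.6°

+83.6°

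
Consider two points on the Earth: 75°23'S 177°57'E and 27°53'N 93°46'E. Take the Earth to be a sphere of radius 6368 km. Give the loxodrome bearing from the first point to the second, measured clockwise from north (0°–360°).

Δψ = ln[tan(π/4+φ₂/2)/tan(π/4+φ₁/2)] = +2.5609
Δλ = -1.4693 rad (taken the short way round)
course = atan2(Δλ, Δψ) = 330.16°

330.2°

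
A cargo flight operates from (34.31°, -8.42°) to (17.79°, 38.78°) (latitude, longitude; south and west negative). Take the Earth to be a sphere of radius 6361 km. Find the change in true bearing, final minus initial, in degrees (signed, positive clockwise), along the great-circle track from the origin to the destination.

+21.9°

At departure: θ₁ = atan2(sin Δλ cos φ₂, cos φ₁ sin φ₂ − sin φ₁ cos φ₂ cos Δλ) = 99.13°
At arrival: θ₂ = atan2(sin Δλ cos φ₁, −cos φ₂ sin φ₁ + sin φ₂ cos φ₁ cos Δλ) = 121.08°
Δθ = θ₂ − θ₁ = +21.9°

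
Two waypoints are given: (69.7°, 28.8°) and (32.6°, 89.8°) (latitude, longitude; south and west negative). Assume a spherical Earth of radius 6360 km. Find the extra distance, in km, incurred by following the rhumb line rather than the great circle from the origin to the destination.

Great circle: cos σ = sin φ₁ sin φ₂ + cos φ₁ cos φ₂ cos Δλ,  σ = 0.8671 rad → d_gc = 5515.0 km
Rhumb line: Δψ = -1.1178, q = Δφ/Δψ = 0.5793, d_rh = R√(Δφ²+q²Δλ²) = 5687.3 km
Excess = 5687.3 − 5515.0 = 172.3 ≈ 172 km

172 km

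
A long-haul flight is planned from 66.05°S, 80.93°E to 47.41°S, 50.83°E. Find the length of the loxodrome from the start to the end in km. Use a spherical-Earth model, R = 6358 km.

2733 km

Δψ = ln[tan(π/4+φ₂/2)/tan(π/4+φ₁/2)] = +0.6085;  Δφ = +0.3253 rad,  Δλ = -0.5253 rad
q = Δφ/Δψ = 0.5346
d = R·√(Δφ² + q²Δλ²) = 6358·0.42979 = 2733 km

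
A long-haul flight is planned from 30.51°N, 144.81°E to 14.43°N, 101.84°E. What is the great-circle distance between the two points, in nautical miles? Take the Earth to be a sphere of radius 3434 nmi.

Haversine: a = sin²(Δφ/2)+cos φ₁ cos φ₂ sin²(Δλ/2) = 0.13149;  σ = 2·atan2(√a,√(1−a))
σ = 42.521° → d = Rσ = 3434·0.74214 = 2548 nmi

2548 nmi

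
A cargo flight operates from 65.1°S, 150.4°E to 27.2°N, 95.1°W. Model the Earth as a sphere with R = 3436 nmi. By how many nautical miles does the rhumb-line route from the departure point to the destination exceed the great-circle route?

Great circle: cos σ = sin φ₁ sin φ₂ + cos φ₁ cos φ₂ cos Δλ,  σ = 2.1772 rad → d_gc = 7480.8 nmi
Rhumb line: Δψ = +2.0042, q = Δφ/Δψ = 0.8038, d_rh = R√(Δφ²+q²Δλ²) = 7816.6 nmi
Excess = 7816.6 − 7480.8 = 335.8 ≈ 336 nmi

336 nmi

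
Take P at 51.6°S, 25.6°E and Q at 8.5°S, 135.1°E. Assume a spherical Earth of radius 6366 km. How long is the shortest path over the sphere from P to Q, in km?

10568 km

cos σ = sin φ₁ sin φ₂ + cos φ₁ cos φ₂ cos Δλ
      = sin(-51.60°)sin(-8.50°) + cos(-51.60°)cos(-8.50°)cos(109.50°) = -0.0892
σ = 95.119° → d = Rσ = 6366·1.66014 = 10568 km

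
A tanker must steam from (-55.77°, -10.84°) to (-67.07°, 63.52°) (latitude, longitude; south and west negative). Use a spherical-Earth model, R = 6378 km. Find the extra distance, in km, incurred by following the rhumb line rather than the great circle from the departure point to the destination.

226 km

Great circle: cos σ = sin φ₁ sin φ₂ + cos φ₁ cos φ₂ cos Δλ,  σ = 0.6084 rad → d_gc = 3880.7 km
Rhumb line: Δψ = -0.4176, q = Δφ/Δψ = 0.4723, d_rh = R√(Δφ²+q²Δλ²) = 4107.0 km
Excess = 4107.0 − 3880.7 = 226.3 ≈ 226 km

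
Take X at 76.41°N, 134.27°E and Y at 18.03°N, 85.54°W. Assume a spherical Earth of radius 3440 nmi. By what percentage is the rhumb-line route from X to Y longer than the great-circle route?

19.0%

Great circle: σ = 1.4412 rad → d_gc = Rσ = 4957.8 nmi
Rhumb: Δφ = -1.0189, Δλ = +2.4468, Δψ = -1.8073, q = Δφ/Δψ = 0.5638 → d_rh = R√(Δφ²+q²Δλ²) = 5899.4 nmi
Excess = (5899.4 − 4957.8) / 4957.8 = 941.6 / 4957.8 = 18.99% ≈ 19.0%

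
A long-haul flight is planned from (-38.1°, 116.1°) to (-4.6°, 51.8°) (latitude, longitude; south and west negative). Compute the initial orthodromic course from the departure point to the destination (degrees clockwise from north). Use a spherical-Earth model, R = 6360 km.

282.8°

θ = atan2( sin Δλ·cos φ₂ ,  cos φ₁ sin φ₂ − sin φ₁ cos φ₂ cos Δλ )
  = atan2(-0.8982, +0.2036) = 282.77°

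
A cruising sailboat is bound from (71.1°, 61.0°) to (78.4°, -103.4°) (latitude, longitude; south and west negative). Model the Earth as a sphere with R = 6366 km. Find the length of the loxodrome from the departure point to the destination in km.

4782 km

Rhumb course C = atan2(Δλ, Δψ) with Δψ = ln[tan(π/4+φ₂/2)/tan(π/4+φ₁/2)] = +0.4939, Δλ = -2.8693 → C = 279.77°
d = R·|Δφ| / |cos C| = 6366·0.12741 / 0.16962 = 4782 km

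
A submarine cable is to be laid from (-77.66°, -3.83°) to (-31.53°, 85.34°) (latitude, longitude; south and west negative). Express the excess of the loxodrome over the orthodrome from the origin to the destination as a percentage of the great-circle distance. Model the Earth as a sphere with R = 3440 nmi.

7.5%

Great circle: σ = 1.0315 rad → d_gc = Rσ = 3548.5 nmi
Rhumb: Δφ = +0.8051, Δλ = +1.5563, Δψ = +1.6443, q = Δφ/Δψ = 0.4897 → d_rh = R√(Δφ²+q²Δλ²) = 3813.5 nmi
Excess = (3813.5 − 3548.5) / 3548.5 = 265.0 / 3548.5 = 7.47% ≈ 7.5%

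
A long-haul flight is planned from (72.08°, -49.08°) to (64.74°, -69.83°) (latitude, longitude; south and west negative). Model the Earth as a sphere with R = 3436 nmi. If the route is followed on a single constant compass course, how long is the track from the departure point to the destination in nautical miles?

632 nmi

Δψ = ln[tan(π/4+φ₂/2)/tan(π/4+φ₁/2)] = -0.3515;  Δφ = -0.1281 rad,  Δλ = -0.3622 rad
q = Δφ/Δψ = 0.3645
d = R·√(Δφ² + q²Δλ²) = 3436·0.18394 = 632 nmi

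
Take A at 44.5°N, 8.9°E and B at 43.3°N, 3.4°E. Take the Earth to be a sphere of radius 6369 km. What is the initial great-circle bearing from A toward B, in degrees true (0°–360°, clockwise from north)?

255.1°

θ = atan2( sin Δλ·cos φ₂ ,  cos φ₁ sin φ₂ − sin φ₁ cos φ₂ cos Δλ )
  = atan2(-0.0698, -0.0186) = 255.07°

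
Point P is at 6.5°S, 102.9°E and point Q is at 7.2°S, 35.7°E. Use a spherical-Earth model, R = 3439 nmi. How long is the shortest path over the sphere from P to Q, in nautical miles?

Haversine: a = sin²(Δφ/2)+cos φ₁ cos φ₂ sin²(Δλ/2) = 0.30191;  σ = 2·atan2(√a,√(1−a))
σ = 66.661° → d = Rσ = 3439·1.16345 = 4001 nmi

4001 nmi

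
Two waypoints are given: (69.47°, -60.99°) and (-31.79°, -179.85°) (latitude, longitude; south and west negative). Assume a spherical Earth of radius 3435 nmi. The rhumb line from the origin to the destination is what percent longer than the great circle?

Great circle: σ = 2.2617 rad → d_gc = Rσ = 7768.9 nmi
Rhumb: Δφ = -1.7673, Δλ = -2.0745, Δψ = -2.2944, q = Δφ/Δψ = 0.7703 → d_rh = R√(Δφ²+q²Δλ²) = 8184.2 nmi
Excess = (8184.2 − 7768.9) / 7768.9 = 415.3 / 7768.9 = 5.346% ≈ 5.3%

5.3%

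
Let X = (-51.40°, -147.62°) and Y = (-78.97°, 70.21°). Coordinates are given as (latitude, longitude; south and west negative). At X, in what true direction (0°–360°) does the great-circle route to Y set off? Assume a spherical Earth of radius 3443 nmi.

N = sin Δλ·cos φ₂ = -0.1173;  D = cos φ₁ sin φ₂ − sin φ₁ cos φ₂ cos Δλ = -0.7305
initial course = atan2(N, D) = 189.13°

189.1°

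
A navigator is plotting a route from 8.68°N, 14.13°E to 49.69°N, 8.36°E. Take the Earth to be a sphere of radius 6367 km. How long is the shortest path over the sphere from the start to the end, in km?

Haversine: a = sin²(Δφ/2)+cos φ₁ cos φ₂ sin²(Δλ/2) = 0.12432;  σ = 2·atan2(√a,√(1−a))
σ = 41.292° → d = Rσ = 6367·0.72068 = 4589 km

4589 km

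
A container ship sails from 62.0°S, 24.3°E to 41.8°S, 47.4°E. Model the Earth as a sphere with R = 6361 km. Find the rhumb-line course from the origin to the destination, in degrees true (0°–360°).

34.6°

Meridional parts: M(φ₁)=-1.3890, M(φ₂)=-0.8045 → ΔM = +0.5845;  Δλ = +0.4032 rad
tan C = Δλ / ΔM = +0.6898 → C = 34.60°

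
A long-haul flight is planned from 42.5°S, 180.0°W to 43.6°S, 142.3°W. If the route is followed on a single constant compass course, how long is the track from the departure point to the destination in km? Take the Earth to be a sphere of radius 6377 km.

Δψ = ln[tan(π/4+φ₂/2)/tan(π/4+φ₁/2)] = -0.0263;  Δφ = -0.0192 rad,  Δλ = +0.6580 rad
q = Δφ/Δψ = 0.7307
d = R·√(Δφ² + q²Δλ²) = 6377·0.48119 = 3069 km

3069 km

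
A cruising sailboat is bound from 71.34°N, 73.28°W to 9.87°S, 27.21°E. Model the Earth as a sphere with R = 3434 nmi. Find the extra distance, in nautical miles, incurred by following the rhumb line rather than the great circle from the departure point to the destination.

Great circle: cos σ = sin φ₁ sin φ₂ + cos φ₁ cos φ₂ cos Δλ,  σ = 1.7924 rad → d_gc = 6155.1 nmi
Rhumb line: Δψ = -1.9792, q = Δφ/Δψ = 0.7161, d_rh = R√(Δφ²+q²Δλ²) = 6503.4 nmi
Excess = 6503.4 − 6155.1 = 348.3 ≈ 348 nmi

348 nmi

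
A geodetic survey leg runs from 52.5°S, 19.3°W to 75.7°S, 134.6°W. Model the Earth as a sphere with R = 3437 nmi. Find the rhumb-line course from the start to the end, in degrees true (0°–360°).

Δψ = ln[tan(π/4+φ₂/2)/tan(π/4+φ₁/2)] = -0.9955
Δλ = -2.0124 rad (taken the short way round)
course = atan2(Δλ, Δψ) = 243.68°

243.7°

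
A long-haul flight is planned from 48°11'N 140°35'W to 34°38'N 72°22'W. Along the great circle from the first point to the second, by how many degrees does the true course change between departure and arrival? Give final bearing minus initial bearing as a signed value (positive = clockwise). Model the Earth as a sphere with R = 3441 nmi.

At departure: θ₁ = atan2(sin Δλ cos φ₂, cos φ₁ sin φ₂ − sin φ₁ cos φ₂ cos Δλ) = 78.79°
At arrival: θ₂ = atan2(sin Δλ cos φ₁, −cos φ₂ sin φ₁ + sin φ₂ cos φ₁ cos Δλ) = 127.36°
Δθ = θ₂ − θ₁ = +48.6°

+48.6°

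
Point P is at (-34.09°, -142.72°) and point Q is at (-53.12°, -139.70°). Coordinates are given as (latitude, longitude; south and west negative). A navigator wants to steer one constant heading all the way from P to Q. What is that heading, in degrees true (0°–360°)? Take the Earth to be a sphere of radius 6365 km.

Meridional parts: M(φ₁)=-0.6336, M(φ₂)=-1.0983 → ΔM = -0.4648;  Δλ = +0.0527 rad
tan C = Δλ / ΔM = -0.1134 → C = 173.53°

173.5°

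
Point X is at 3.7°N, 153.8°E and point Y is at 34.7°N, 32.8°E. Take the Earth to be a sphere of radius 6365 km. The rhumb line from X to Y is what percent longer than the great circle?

3.6%

Great circle: σ = 1.9669 rad → d_gc = Rσ = 12519.2 km
Rhumb: Δφ = +0.5411, Δλ = -2.1118, Δψ = +0.5818, q = Δφ/Δψ = 0.9299 → d_rh = R√(Δφ²+q²Δλ²) = 12965.5 km
Excess = (12965.5 − 12519.2) / 12519.2 = 446.3 / 12519.2 = 3.56% ≈ 3.6%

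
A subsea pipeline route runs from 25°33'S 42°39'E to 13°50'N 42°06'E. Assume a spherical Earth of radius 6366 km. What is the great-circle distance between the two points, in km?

4376 km

cos σ = sin φ₁ sin φ₂ + cos φ₁ cos φ₂ cos Δλ
      = sin(-25.55°)sin(13.83°) + cos(-25.55°)cos(13.83°)cos(-0.55°) = 0.7729
σ = 39.387° → d = Rσ = 6366·0.68743 = 4376 km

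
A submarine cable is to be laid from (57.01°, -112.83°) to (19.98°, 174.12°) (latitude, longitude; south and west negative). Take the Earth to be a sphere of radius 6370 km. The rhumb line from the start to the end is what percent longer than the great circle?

Great circle: σ = 1.1199 rad → d_gc = Rσ = 7133.7 km
Rhumb: Δφ = -0.6463, Δλ = -1.2750, Δψ = -0.8610, q = Δφ/Δψ = 0.7506 → d_rh = R√(Δφ²+q²Δλ²) = 7356.3 km
Excess = (7356.3 − 7133.7) / 7133.7 = 222.6 / 7133.7 = 3.12% ≈ 3.1%

3.1%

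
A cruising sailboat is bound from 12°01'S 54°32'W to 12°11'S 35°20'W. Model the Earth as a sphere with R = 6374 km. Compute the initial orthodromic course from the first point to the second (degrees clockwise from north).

N = sin Δλ·cos φ₂ = +0.3215;  D = cos φ₁ sin φ₂ − sin φ₁ cos φ₂ cos Δλ = -0.0142
initial course = atan2(N, D) = 92.53°

92.5°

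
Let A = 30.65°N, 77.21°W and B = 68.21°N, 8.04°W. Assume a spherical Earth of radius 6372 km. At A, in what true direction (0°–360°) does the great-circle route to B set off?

25.4°

N = sin Δλ·cos φ₂ = +0.3469;  D = cos φ₁ sin φ₂ − sin φ₁ cos φ₂ cos Δλ = +0.7315
initial course = atan2(N, D) = 25.37°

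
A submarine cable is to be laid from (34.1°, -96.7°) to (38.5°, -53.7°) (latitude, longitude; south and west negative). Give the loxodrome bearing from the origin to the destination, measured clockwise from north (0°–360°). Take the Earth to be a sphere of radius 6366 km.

82.8°

Meridional parts: M(φ₁)=+0.6338, M(φ₂)=+0.7291 → ΔM = +0.0953;  Δλ = +0.7505 rad
tan C = Δλ / ΔM = +7.8721 → C = 82.76°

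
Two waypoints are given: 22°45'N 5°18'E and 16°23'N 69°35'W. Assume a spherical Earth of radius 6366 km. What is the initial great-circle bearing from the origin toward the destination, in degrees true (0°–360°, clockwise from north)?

280.0°

θ = atan2( sin Δλ·cos φ₂ ,  cos φ₁ sin φ₂ − sin φ₁ cos φ₂ cos Δλ )
  = atan2(-0.9262, +0.1634) = 280.00°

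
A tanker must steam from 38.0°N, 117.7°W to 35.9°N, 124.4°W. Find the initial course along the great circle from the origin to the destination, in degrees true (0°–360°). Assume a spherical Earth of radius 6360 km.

θ = atan2( sin Δλ·cos φ₂ ,  cos φ₁ sin φ₂ − sin φ₁ cos φ₂ cos Δλ )
  = atan2(-0.0945, -0.0332) = 250.62°

250.6°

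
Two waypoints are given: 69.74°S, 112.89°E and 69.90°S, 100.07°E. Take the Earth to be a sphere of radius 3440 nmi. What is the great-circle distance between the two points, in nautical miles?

cos σ = sin φ₁ sin φ₂ + cos φ₁ cos φ₂ cos Δλ
      = sin(-69.74°)sin(-69.90°) + cos(-69.74°)cos(-69.90°)cos(-12.82°) = 0.9970
σ = 4.417° → d = Rσ = 3440·0.07710 = 265 nmi

265 nmi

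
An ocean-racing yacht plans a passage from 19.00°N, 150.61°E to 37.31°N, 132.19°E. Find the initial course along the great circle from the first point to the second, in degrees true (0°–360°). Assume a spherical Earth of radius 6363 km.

N = sin Δλ·cos φ₂ = -0.2513;  D = cos φ₁ sin φ₂ − sin φ₁ cos φ₂ cos Δλ = +0.3274
initial course = atan2(N, D) = 322.49°

322.5°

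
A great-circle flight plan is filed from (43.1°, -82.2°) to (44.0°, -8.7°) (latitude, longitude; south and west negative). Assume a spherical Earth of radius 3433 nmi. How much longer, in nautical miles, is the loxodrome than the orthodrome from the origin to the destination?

112 nmi

Great circle: cos σ = sin φ₁ sin φ₂ + cos φ₁ cos φ₂ cos Δλ,  σ = 0.8972 rad → d_gc = 3080.0 nmi
Rhumb line: Δψ = +0.0217, q = Δφ/Δψ = 0.7248, d_rh = R√(Δφ²+q²Δλ²) = 3192.2 nmi
Excess = 3192.2 − 3080.0 = 112.2 ≈ 112 nmi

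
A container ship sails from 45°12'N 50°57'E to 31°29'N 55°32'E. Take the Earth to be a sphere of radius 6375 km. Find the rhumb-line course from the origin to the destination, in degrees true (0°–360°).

Δψ = ln[tan(π/4+φ₂/2)/tan(π/4+φ₁/2)] = -0.3069
Δλ = +0.0800 rad (taken the short way round)
course = atan2(Δλ, Δψ) = 165.39°

165.4°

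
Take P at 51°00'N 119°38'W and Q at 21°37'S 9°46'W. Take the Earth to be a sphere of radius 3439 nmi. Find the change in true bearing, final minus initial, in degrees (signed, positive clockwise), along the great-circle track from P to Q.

+48.3°

Initial bearing θ₁ = atan2(sin Δλ cos φ₂, cos φ₁ sin φ₂ − sin φ₁ cos φ₂ cos Δλ) = 89.10°
Final bearing θ₂ = (initial bearing from the destination back to the start) + 180° = 137.40°
Δθ = θ₂ − θ₁ = +48.3°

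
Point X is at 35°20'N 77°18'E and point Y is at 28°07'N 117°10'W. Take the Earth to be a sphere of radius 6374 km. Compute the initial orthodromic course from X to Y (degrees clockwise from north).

14.1°

θ = atan2( sin Δλ·cos φ₂ ,  cos φ₁ sin φ₂ − sin φ₁ cos φ₂ cos Δλ )
  = atan2(+0.2203, +0.8784) = 14.08°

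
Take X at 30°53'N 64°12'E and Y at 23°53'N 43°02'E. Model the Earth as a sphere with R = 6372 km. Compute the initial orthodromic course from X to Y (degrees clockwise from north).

θ = atan2( sin Δλ·cos φ₂ ,  cos φ₁ sin φ₂ − sin φ₁ cos φ₂ cos Δλ )
  = atan2(-0.3302, -0.0902) = 254.72°

254.7°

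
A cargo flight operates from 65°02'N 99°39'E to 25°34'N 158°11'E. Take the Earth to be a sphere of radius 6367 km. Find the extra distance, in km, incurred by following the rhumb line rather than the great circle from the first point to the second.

147 km

Great circle: cos σ = sin φ₁ sin φ₂ + cos φ₁ cos φ₂ cos Δλ,  σ = 0.9397 rad → d_gc = 5983.4 km
Rhumb line: Δψ = -1.0460, q = Δφ/Δψ = 0.6585, d_rh = R√(Δφ²+q²Δλ²) = 6130.4 km
Excess = 6130.4 − 5983.4 = 147.0 ≈ 147 km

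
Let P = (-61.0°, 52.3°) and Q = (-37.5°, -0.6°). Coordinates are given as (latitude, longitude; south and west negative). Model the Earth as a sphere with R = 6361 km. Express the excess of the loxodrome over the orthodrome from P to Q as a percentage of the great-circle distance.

Great circle: σ = 0.7006 rad → d_gc = Rσ = 4456.6 km
Rhumb: Δφ = +0.4102, Δλ = -0.9233, Δψ = +0.6455, q = Δφ/Δψ = 0.6354 → d_rh = R√(Δφ²+q²Δλ²) = 4553.5 km
Excess = (4553.5 − 4456.6) / 4456.6 = 96.9 / 4456.6 = 2.17% ≈ 2.2%

2.2%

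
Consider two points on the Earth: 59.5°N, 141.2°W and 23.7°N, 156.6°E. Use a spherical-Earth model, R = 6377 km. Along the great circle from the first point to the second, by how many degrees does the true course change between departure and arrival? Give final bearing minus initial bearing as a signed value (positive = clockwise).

At departure: θ₁ = atan2(sin Δλ cos φ₂, cos φ₁ sin φ₂ − sin φ₁ cos φ₂ cos Δλ) = 258.56°
At arrival: θ₂ = atan2(sin Δλ cos φ₁, −cos φ₂ sin φ₁ + sin φ₂ cos φ₁ cos Δλ) = 212.91°
Δθ = θ₂ − θ₁ = -45.7°

-45.7°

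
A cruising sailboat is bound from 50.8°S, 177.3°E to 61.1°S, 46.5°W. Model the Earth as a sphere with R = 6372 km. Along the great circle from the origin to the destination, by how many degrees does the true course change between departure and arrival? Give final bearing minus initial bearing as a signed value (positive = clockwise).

-128.4°

Initial bearing θ₁ = atan2(sin Δλ cos φ₂, cos φ₁ sin φ₂ − sin φ₁ cos φ₂ cos Δλ) = 157.90°
Final bearing θ₂ = (initial bearing from the destination back to the start) + 180° = 29.48°
Δθ = θ₂ − θ₁ = -128.4°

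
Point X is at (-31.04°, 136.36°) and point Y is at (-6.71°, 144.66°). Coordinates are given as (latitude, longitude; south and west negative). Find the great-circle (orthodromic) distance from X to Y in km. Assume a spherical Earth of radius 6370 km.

2840 km

Haversine: a = sin²(Δφ/2)+cos φ₁ cos φ₂ sin²(Δλ/2) = 0.04886;  σ = 2·atan2(√a,√(1−a))
σ = 25.541° → d = Rσ = 6370·0.44578 = 2840 km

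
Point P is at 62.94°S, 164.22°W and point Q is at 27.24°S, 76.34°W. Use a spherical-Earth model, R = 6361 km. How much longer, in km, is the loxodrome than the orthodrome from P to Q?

427 km

Great circle: cos σ = sin φ₁ sin φ₂ + cos φ₁ cos φ₂ cos Δλ,  σ = 1.1345 rad → d_gc = 7216.6 km
Rhumb line: Δψ = +0.9301, q = Δφ/Δψ = 0.6699, d_rh = R√(Δφ²+q²Δλ²) = 7644.0 km
Excess = 7644.0 − 7216.6 = 427.4 ≈ 427 km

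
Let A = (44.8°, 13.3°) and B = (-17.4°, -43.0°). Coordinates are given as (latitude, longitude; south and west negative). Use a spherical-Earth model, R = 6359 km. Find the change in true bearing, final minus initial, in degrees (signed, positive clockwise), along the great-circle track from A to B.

-16.8°

At departure: θ₁ = atan2(sin Δλ cos φ₂, cos φ₁ sin φ₂ − sin φ₁ cos φ₂ cos Δλ) = 233.60°
At arrival: θ₂ = atan2(sin Δλ cos φ₁, −cos φ₂ sin φ₁ + sin φ₂ cos φ₁ cos Δλ) = 216.76°
Δθ = θ₂ − θ₁ = -16.8°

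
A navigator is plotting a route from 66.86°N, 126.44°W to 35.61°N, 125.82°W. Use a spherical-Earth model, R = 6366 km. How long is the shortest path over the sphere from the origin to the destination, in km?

3472 km

Haversine: a = sin²(Δφ/2)+cos φ₁ cos φ₂ sin²(Δλ/2) = 0.07255;  σ = 2·atan2(√a,√(1−a))
σ = 31.252° → d = Rσ = 6366·0.54545 = 3472 km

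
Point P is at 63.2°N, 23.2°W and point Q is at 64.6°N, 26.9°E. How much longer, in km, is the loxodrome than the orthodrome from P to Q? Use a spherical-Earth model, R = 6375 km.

64 km

Great circle: cos σ = sin φ₁ sin φ₂ + cos φ₁ cos φ₂ cos Δλ,  σ = 0.3754 rad → d_gc = 2393.2 km
Rhumb line: Δψ = +0.0556, q = Δφ/Δψ = 0.4398, d_rh = R√(Δφ²+q²Δλ²) = 2456.8 km
Excess = 2456.8 − 2393.2 = 63.6 ≈ 64 km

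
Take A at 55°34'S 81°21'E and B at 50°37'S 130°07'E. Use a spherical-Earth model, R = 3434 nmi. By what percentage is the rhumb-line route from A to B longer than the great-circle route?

Great circle: σ = 0.5075 rad → d_gc = Rσ = 1742.7 nmi
Rhumb: Δφ = +0.0864, Δλ = +0.8511, Δψ = +0.1441, q = Δφ/Δψ = 0.5997 → d_rh = R√(Δφ²+q²Δλ²) = 1777.7 nmi
Excess = (1777.7 − 1742.7) / 1742.7 = 35.0 / 1742.7 = 2.01% ≈ 2.0%

2.0%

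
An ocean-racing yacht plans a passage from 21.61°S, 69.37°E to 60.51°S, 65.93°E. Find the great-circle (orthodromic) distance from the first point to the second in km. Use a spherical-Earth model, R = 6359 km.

cos σ = sin φ₁ sin φ₂ + cos φ₁ cos φ₂ cos Δλ
      = sin(-21.61°)sin(-60.51°) + cos(-21.61°)cos(-60.51°)cos(-3.44°) = 0.7774
σ = 38.975° → d = Rσ = 6359·0.68025 = 4326 km

4326 km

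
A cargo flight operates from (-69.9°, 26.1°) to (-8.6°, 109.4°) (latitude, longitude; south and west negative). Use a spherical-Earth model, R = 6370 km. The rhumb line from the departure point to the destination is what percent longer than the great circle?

4.6%

Great circle: σ = 1.3897 rad → d_gc = Rσ = 8852.6 km
Rhumb: Δφ = +1.0699, Δλ = +1.4539, Δψ = +1.5797, q = Δφ/Δψ = 0.6773 → d_rh = R√(Δφ²+q²Δλ²) = 9262.3 km
Excess = (9262.3 − 8852.6) / 8852.6 = 409.7 / 8852.6 = 4.63% ≈ 4.6%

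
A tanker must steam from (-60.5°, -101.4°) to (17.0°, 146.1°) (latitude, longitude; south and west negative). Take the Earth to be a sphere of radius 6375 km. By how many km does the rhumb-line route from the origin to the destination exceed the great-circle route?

592 km

Great circle: cos σ = sin φ₁ sin φ₂ + cos φ₁ cos φ₂ cos Δλ,  σ = 2.0205 rad → d_gc = 12880.5 km
Rhumb line: Δψ = +1.6357, q = Δφ/Δψ = 0.8269, d_rh = R√(Δφ²+q²Δλ²) = 13472.2 km
Excess = 13472.2 − 12880.5 = 591.7 ≈ 592 km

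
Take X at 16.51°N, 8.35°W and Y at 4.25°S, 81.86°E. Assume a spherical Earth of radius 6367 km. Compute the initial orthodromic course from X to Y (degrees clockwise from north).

θ = atan2( sin Δλ·cos φ₂ ,  cos φ₁ sin φ₂ − sin φ₁ cos φ₂ cos Δλ )
  = atan2(+0.9972, -0.0700) = 94.02°

94.0°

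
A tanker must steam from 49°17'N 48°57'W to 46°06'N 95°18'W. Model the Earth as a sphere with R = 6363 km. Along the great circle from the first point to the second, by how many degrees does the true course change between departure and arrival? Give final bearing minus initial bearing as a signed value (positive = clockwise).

-35.1°

Initial bearing θ₁ = atan2(sin Δλ cos φ₂, cos φ₁ sin φ₂ − sin φ₁ cos φ₂ cos Δλ) = 282.07°
Final bearing θ₂ = (initial bearing from the destination back to the start) + 180° = 246.92°
Δθ = θ₂ − θ₁ = -35.1°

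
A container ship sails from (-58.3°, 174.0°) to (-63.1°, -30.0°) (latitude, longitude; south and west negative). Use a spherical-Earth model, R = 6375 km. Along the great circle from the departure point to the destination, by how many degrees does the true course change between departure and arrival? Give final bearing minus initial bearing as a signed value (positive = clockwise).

-152.6°

At departure: θ₁ = atan2(sin Δλ cos φ₂, cos φ₁ sin φ₂ − sin φ₁ cos φ₂ cos Δλ) = 167.36°
At arrival: θ₂ = atan2(sin Δλ cos φ₁, −cos φ₂ sin φ₁ + sin φ₂ cos φ₁ cos Δλ) = 14.73°
Δθ = θ₂ − θ₁ = -152.6°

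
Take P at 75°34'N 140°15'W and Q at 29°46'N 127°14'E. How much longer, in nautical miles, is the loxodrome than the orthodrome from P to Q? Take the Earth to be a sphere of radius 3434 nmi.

293 nmi

Great circle: cos σ = sin φ₁ sin φ₂ + cos φ₁ cos φ₂ cos Δλ,  σ = 1.0800 rad → d_gc = 3708.8 nmi
Rhumb line: Δψ = -1.5219, q = Δφ/Δψ = 0.5252, d_rh = R√(Δφ²+q²Δλ²) = 4002.1 nmi
Excess = 4002.1 − 3708.8 = 293.3 ≈ 293 nmi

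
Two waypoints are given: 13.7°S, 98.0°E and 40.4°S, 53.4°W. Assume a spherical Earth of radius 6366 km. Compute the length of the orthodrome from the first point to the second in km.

13304 km

cos σ = sin φ₁ sin φ₂ + cos φ₁ cos φ₂ cos Δλ
      = sin(-13.70°)sin(-40.40°) + cos(-13.70°)cos(-40.40°)cos(-151.40°) = -0.4961
σ = 119.742° → d = Rσ = 6366·2.08989 = 13304 km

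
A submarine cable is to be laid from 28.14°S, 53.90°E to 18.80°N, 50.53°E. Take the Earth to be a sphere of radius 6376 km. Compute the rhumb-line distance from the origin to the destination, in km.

Δψ = ln[tan(π/4+φ₂/2)/tan(π/4+φ₁/2)] = +0.8463;  Δφ = +0.8193 rad,  Δλ = -0.0588 rad
q = Δφ/Δψ = 0.9680
d = R·√(Δφ² + q²Δλ²) = 6376·0.82123 = 5236 km

5236 km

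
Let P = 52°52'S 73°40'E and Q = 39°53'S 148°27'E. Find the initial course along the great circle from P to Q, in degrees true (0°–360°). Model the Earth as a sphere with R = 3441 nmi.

107.0°

θ = atan2( sin Δλ·cos φ₂ ,  cos φ₁ sin φ₂ − sin φ₁ cos φ₂ cos Δλ )
  = atan2(+0.7404, -0.2265) = 107.01°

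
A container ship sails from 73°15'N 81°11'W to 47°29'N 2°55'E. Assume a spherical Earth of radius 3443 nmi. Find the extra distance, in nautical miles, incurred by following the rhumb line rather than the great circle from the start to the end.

Great circle: cos σ = sin φ₁ sin φ₂ + cos φ₁ cos φ₂ cos Δλ,  σ = 0.7586 rad → d_gc = 2611.7 nmi
Rhumb line: Δψ = -0.9718, q = Δφ/Δψ = 0.4628, d_rh = R√(Δφ²+q²Δλ²) = 2804.9 nmi
Excess = 2804.9 − 2611.7 = 193.2 ≈ 193 nmi

193 nmi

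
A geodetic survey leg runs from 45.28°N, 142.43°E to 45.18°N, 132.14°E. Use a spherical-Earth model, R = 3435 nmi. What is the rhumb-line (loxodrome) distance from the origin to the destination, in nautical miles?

Δψ = ln[tan(π/4+φ₂/2)/tan(π/4+φ₁/2)] = -0.0025;  Δφ = -0.0017 rad,  Δλ = -0.1796 rad
q = Δφ/Δψ = 0.7043
d = R·√(Δφ² + q²Δλ²) = 3435·0.12649 = 435 nmi

435 nmi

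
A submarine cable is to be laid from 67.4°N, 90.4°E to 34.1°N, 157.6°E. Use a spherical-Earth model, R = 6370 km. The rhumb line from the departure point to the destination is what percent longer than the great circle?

3.8%

Great circle: σ = 0.8751 rad → d_gc = Rσ = 5574.5 km
Rhumb: Δφ = -0.5812, Δλ = +1.1729, Δψ = -0.9766, q = Δφ/Δψ = 0.5951 → d_rh = R√(Δφ²+q²Δλ²) = 5785.9 km
Excess = (5785.9 − 5574.5) / 5574.5 = 211.4 / 5574.5 = 3.79% ≈ 3.8%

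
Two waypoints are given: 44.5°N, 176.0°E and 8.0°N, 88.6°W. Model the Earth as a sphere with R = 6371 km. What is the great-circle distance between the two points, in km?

9810 km

cos σ = sin φ₁ sin φ₂ + cos φ₁ cos φ₂ cos Δλ
      = sin(44.50°)sin(8.00°) + cos(44.50°)cos(8.00°)cos(95.40°) = 0.0311
σ = 88.219° → d = Rσ = 6371·1.53971 = 9810 km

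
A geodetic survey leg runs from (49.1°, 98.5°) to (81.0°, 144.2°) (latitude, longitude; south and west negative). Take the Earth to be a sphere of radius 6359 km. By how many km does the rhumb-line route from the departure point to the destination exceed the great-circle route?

Great circle: cos σ = sin φ₁ sin φ₂ + cos φ₁ cos φ₂ cos Δλ,  σ = 0.6127 rad → d_gc = 3896.3 km
Rhumb line: Δψ = +1.5556, q = Δφ/Δψ = 0.3579, d_rh = R√(Δφ²+q²Δλ²) = 3978.7 km
Excess = 3978.7 − 3896.3 = 82.4 ≈ 82 km

82 km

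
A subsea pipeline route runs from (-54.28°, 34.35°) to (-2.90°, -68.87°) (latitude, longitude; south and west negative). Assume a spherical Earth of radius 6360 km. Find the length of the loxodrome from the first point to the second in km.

11078 km

Rhumb course C = atan2(Δλ, Δψ) with Δψ = ln[tan(π/4+φ₂/2)/tan(π/4+φ₁/2)] = +1.0819, Δλ = -1.8015 → C = 300.99°
d = R·|Δφ| / |cos C| = 6360·0.89675 / 0.51483 = 11078 km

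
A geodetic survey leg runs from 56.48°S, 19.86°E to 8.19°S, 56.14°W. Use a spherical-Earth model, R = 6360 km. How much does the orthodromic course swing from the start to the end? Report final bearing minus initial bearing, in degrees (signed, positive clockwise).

At departure: θ₁ = atan2(sin Δλ cos φ₂, cos φ₁ sin φ₂ − sin φ₁ cos φ₂ cos Δλ) = 277.18°
At arrival: θ₂ = atan2(sin Δλ cos φ₁, −cos φ₂ sin φ₁ + sin φ₂ cos φ₁ cos Δλ) = 326.39°
Δθ = θ₂ − θ₁ = +49.2°

+49.2°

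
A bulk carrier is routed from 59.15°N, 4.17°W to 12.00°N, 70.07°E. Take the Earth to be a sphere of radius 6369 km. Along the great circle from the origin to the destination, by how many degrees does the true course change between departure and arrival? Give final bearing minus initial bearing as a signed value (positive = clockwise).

+51.3°

At departure: θ₁ = atan2(sin Δλ cos φ₂, cos φ₁ sin φ₂ − sin φ₁ cos φ₂ cos Δλ) = 97.35°
At arrival: θ₂ = atan2(sin Δλ cos φ₁, −cos φ₂ sin φ₁ + sin φ₂ cos φ₁ cos Δλ) = 148.67°
Δθ = θ₂ − θ₁ = +51.3°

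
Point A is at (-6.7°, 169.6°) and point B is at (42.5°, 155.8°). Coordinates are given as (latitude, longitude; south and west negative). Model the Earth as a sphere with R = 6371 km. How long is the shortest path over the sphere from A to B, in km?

Haversine: a = sin²(Δφ/2)+cos φ₁ cos φ₂ sin²(Δλ/2) = 0.18386;  σ = 2·atan2(√a,√(1−a))
σ = 50.781° → d = Rσ = 6371·0.88630 = 5647 km

5647 km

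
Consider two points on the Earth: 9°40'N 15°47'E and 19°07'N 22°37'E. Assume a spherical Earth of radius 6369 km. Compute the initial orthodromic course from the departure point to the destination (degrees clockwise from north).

N = sin Δλ·cos φ₂ = +0.1124;  D = cos φ₁ sin φ₂ − sin φ₁ cos φ₂ cos Δλ = +0.1653
initial course = atan2(N, D) = 34.22°

34.2°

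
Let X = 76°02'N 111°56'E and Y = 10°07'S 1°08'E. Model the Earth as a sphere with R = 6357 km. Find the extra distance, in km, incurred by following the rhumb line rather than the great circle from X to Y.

916 km

Great circle: cos σ = sin φ₁ sin φ₂ + cos φ₁ cos φ₂ cos Δλ,  σ = 1.8285 rad → d_gc = 11623.6 km
Rhumb line: Δψ = -2.2772, q = Δφ/Δψ = 0.6603, d_rh = R√(Δφ²+q²Δλ²) = 12539.9 km
Excess = 12539.9 − 11623.6 = 916.3 ≈ 916 km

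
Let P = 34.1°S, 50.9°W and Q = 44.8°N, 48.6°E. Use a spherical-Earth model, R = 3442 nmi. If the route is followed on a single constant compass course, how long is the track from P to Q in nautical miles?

Δψ = ln[tan(π/4+φ₂/2)/tan(π/4+φ₁/2)] = +1.5102;  Δφ = +1.3771 rad,  Δλ = +1.7366 rad
q = Δφ/Δψ = 0.9118
d = R·√(Δφ² + q²Δλ²) = 3442·2.09852 = 7223 nmi

7223 nmi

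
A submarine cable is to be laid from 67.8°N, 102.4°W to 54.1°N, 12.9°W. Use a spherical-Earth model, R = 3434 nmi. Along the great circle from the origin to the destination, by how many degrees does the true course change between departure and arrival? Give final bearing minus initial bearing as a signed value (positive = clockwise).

Initial bearing θ₁ = atan2(sin Δλ cos φ₂, cos φ₁ sin φ₂ − sin φ₁ cos φ₂ cos Δλ) = 62.80°
Final bearing θ₂ = (initial bearing from the destination back to the start) + 180° = 145.03°
Δθ = θ₂ − θ₁ = +82.2°

+82.2°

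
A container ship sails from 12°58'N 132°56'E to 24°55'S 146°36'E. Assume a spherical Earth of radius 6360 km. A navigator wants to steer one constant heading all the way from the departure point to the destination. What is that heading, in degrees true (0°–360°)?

160.6°

Meridional parts: M(φ₁)=+0.2283, M(φ₂)=-0.4493 → ΔM = -0.6775;  Δλ = +0.2385 rad
tan C = Δλ / ΔM = -0.3521 → C = 160.61°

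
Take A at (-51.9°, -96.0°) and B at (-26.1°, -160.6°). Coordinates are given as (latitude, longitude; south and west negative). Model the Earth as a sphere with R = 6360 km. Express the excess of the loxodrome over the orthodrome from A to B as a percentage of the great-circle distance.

Great circle: σ = 0.9473 rad → d_gc = Rσ = 6024.8 km
Rhumb: Δφ = +0.4503, Δλ = -1.1275, Δψ = +0.5912, q = Δφ/Δψ = 0.7617 → d_rh = R√(Δφ²+q²Δλ²) = 6167.2 km
Excess = (6167.2 − 6024.8) / 6024.8 = 142.4 / 6024.8 = 2.36% ≈ 2.4%

2.4%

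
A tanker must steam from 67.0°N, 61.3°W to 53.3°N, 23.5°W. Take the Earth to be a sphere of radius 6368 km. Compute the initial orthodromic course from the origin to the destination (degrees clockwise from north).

θ = atan2( sin Δλ·cos φ₂ ,  cos φ₁ sin φ₂ − sin φ₁ cos φ₂ cos Δλ )
  = atan2(+0.3663, -0.1214) = 108.34°

108.3°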